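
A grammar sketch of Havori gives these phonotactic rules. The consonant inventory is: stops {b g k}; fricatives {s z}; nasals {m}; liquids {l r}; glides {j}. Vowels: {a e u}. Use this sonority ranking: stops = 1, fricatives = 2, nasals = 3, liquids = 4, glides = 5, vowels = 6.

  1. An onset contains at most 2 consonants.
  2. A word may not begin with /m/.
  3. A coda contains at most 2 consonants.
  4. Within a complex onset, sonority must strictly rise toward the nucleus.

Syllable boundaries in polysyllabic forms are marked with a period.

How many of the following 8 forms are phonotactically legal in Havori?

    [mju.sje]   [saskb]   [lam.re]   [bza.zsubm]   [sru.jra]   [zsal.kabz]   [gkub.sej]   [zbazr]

[mju.sje] — violates constraint 2: word begins with /m/ → phonotactically illegal
[saskb] — violates constraint 3: syllable 1 coda /skb/ has 3 consonants (> 2) → phonotactically illegal
[lam.re] — σ1 onset /l/, coda /m/ ok; σ2 onset /r/, coda /∅/ ok → phonotactically legal
[bza.zsubm] — violates constraint 4: syllable 2 onset /zs/: /z/ (fricative, 2) → /s/ (fricative, 2) does not rise → phonotactically illegal
[sru.jra] — violates constraint 4: syllable 2 onset /jr/: /j/ (glide, 5) → /r/ (liquid, 4) does not rise → phonotactically illegal
[zsal.kabz] — violates constraint 4: syllable 1 onset /zs/: /z/ (fricative, 2) → /s/ (fricative, 2) does not rise → phonotactically illegal
[gkub.sej] — violates constraint 4: syllable 1 onset /gk/: /g/ (stop, 1) → /k/ (stop, 1) does not rise → phonotactically illegal
[zbazr] — violates constraint 4: syllable 1 onset /zb/: /z/ (fricative, 2) → /b/ (stop, 1) does not rise → phonotactically illegal
Phonotactically legal: [lam.re] → 1.

1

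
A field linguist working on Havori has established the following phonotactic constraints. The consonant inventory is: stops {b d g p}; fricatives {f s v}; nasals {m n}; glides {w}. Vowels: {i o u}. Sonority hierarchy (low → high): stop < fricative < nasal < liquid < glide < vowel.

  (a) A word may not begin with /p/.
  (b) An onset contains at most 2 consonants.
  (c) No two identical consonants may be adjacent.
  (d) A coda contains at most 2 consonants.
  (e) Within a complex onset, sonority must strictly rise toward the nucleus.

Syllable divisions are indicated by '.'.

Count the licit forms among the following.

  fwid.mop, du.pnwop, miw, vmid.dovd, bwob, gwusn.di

4

fwid.mop — σ1 onset /fw/ (2→5 rises), coda /d/ ok; σ2 onset /m/, coda /p/ ok → licit
du.pnwop — violates constraint (b): syllable 2 onset /pnw/ has 3 consonants (> 2) → illicit
miw — σ1 onset /m/, coda /w/ ok → licit
vmid.dovd — violates constraint (c): adjacent identical consonants /dd/ → illicit
bwob — σ1 onset /bw/ (1→5 rises), coda /b/ ok → licit
gwusn.di — σ1 onset /gw/ (1→5 rises), coda /sn/ (2C) ok; σ2 onset /d/, coda /∅/ ok → licit
Licit: fwid.mop, miw, bwob, gwusn.di → 4.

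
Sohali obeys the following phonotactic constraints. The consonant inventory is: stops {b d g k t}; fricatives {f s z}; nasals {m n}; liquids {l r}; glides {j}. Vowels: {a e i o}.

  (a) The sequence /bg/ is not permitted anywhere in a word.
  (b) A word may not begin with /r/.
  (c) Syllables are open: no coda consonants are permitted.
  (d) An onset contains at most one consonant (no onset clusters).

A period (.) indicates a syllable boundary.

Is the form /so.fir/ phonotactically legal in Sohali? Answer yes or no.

no

/so.fir/ — violates constraint (c): syllable 2 coda /r/ has 1 consonant (> 0) → phonotactically illegal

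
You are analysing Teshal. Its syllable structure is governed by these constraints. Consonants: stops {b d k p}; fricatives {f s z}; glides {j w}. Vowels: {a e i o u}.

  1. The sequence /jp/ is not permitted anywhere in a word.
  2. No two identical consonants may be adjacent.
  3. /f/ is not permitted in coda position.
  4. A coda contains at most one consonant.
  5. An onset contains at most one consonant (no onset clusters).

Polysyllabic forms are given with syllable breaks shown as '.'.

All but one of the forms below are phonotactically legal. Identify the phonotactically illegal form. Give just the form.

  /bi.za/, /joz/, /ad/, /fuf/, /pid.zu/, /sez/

/fuf/

/bi.za/ — σ1 onset /b/, coda /∅/ ok; σ2 onset /z/, coda /∅/ ok → phonotactically legal
/joz/ — σ1 onset /j/, coda /z/ ok → phonotactically legal
/ad/ — σ1 onset /∅/, coda /d/ ok → phonotactically legal
/fuf/ — violates constraint 3: syllable 1 coda contains /f/ → phonotactically illegal
/pid.zu/ — σ1 onset /p/, coda /d/ ok; σ2 onset /z/, coda /∅/ ok → phonotactically legal
/sez/ — σ1 onset /s/, coda /z/ ok → phonotactically legal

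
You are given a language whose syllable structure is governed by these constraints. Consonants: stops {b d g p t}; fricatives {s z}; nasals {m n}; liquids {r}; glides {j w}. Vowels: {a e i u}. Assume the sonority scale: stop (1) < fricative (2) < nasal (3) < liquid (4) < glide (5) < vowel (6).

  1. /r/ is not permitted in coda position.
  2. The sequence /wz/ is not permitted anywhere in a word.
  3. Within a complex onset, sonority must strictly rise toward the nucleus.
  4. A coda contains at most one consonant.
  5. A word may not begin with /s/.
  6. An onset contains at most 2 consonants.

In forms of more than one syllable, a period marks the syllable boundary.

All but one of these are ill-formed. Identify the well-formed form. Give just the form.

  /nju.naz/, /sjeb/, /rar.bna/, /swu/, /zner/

/nju.naz/ — σ1 onset /nj/ (3→5 rises), coda /∅/ ok; σ2 onset /n/, coda /z/ ok → well-formed
/sjeb/ — violates constraint 5: word begins with /s/ → ill-formed
/rar.bna/ — violates constraint 1: syllable 1 coda contains /r/ → ill-formed
/swu/ — violates constraint 5: word begins with /s/ → ill-formed
/zner/ — violates constraint 1: syllable 1 coda contains /r/ → ill-formed

/nju.naz/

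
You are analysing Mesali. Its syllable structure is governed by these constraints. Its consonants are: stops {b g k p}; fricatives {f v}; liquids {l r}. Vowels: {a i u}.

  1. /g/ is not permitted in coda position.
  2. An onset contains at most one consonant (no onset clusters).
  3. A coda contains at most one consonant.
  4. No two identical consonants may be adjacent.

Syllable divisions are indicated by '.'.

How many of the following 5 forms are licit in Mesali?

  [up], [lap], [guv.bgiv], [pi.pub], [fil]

4

[up] — σ1 onset /∅/, coda /p/ ok → licit
[lap] — σ1 onset /l/, coda /p/ ok → licit
[guv.bgiv] — violates constraint 2: syllable 2 onset /bg/ has 2 consonants (> 1) → illicit
[pi.pub] — σ1 onset /p/, coda /∅/ ok; σ2 onset /p/, coda /b/ ok → licit
[fil] — σ1 onset /f/, coda /l/ ok → licit
Licit: [up], [lap], [pi.pub], [fil] → 4.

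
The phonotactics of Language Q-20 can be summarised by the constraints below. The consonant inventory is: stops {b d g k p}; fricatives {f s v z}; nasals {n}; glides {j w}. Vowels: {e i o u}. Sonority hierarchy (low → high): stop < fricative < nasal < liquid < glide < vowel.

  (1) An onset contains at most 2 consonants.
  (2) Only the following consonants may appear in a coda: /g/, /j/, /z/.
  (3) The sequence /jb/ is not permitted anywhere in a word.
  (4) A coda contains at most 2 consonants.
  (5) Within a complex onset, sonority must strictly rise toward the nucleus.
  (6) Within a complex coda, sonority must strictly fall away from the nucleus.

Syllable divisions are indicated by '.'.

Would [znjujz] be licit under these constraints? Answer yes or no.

[znjujz] — violates constraint 1: syllable 1 onset /znj/ has 3 consonants (> 2) → illicit

no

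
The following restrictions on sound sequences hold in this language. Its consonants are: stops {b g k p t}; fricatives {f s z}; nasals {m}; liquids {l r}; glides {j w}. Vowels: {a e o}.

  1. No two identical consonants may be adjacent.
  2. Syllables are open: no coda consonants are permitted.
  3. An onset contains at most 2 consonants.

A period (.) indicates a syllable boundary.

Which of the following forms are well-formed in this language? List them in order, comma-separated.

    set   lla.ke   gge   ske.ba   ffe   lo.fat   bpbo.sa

set — violates constraint 2: syllable 1 coda /t/ has 1 consonant (> 0) → ill-formed
lla.ke — violates constraint 1: adjacent identical consonants /ll/ → ill-formed
gge — violates constraint 1: adjacent identical consonants /gg/ → ill-formed
ske.ba — σ1 onset /sk/ (2C), coda /∅/ ok; σ2 onset /b/, coda /∅/ ok → well-formed
ffe — violates constraint 1: adjacent identical consonants /ff/ → ill-formed
lo.fat — violates constraint 2: syllable 2 coda /t/ has 1 consonant (> 0) → ill-formed
bpbo.sa — violates constraint 3: syllable 1 onset /bpb/ has 3 consonants (> 2) → ill-formed

ske.ba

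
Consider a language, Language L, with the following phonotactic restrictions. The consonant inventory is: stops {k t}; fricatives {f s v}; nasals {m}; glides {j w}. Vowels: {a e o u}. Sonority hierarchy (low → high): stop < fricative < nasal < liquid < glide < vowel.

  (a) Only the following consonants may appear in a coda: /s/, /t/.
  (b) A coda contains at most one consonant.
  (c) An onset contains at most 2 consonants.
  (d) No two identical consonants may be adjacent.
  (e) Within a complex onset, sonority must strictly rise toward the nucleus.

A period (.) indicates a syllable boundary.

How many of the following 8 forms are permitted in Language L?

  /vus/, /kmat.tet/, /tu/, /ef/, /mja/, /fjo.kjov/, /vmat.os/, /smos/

5

/vus/ — σ1 onset /v/, coda /s/ ok → permitted
/kmat.tet/ — violates constraint (d): adjacent identical consonants /tt/ → not permitted
/tu/ — σ1 onset /t/, coda /∅/ ok → permitted
/ef/ — violates constraint (a): syllable 1 coda contains /f/, which is not a licensed coda consonant → not permitted
/mja/ — σ1 onset /mj/ (3→5 rises), coda /∅/ ok → permitted
/fjo.kjov/ — violates constraint (a): syllable 2 coda contains /v/, which is not a licensed coda consonant → not permitted
/vmat.os/ — σ1 onset /vm/ (2→3 rises), coda /t/ ok; σ2 onset /∅/, coda /s/ ok → permitted
/smos/ — σ1 onset /sm/ (2→3 rises), coda /s/ ok → permitted
Permitted: /vus/, /tu/, /mja/, /vmat.os/, /smos/ → 5.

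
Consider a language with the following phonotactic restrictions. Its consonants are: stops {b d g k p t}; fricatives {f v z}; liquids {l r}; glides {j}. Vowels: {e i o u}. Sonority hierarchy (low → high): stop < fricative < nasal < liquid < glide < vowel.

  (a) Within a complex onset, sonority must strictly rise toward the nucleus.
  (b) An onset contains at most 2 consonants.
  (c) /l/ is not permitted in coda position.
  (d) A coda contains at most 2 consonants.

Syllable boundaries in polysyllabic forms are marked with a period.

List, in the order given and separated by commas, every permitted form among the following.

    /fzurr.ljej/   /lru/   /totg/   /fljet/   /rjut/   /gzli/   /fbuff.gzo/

/totg/, /rjut/

/fzurr.ljej/ — violates constraint (a): syllable 1 onset /fz/: /f/ (fricative, 2) → /z/ (fricative, 2) does not rise → not permitted
/lru/ — violates constraint (a): syllable 1 onset /lr/: /l/ (liquid, 4) → /r/ (liquid, 4) does not rise → not permitted
/totg/ — σ1 onset /t/, coda /tg/ (2C) ok → permitted
/fljet/ — violates constraint (b): syllable 1 onset /flj/ has 3 consonants (> 2) → not permitted
/rjut/ — σ1 onset /rj/ (4→5 rises), coda /t/ ok → permitted
/gzli/ — violates constraint (b): syllable 1 onset /gzl/ has 3 consonants (> 2) → not permitted
/fbuff.gzo/ — violates constraint (a): syllable 1 onset /fb/: /f/ (fricative, 2) → /b/ (stop, 1) does not rise → not permitted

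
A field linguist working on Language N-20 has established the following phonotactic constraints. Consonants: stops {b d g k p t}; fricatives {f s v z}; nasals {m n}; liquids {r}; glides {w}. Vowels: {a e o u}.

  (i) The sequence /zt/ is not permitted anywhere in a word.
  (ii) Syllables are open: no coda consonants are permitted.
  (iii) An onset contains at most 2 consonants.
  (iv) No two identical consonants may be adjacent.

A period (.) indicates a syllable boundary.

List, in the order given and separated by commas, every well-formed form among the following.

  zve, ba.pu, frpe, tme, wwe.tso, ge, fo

zve, ba.pu, tme, ge, fo

zve — σ1 onset /zv/ (2C), coda /∅/ ok → well-formed
ba.pu — σ1 onset /b/, coda /∅/ ok; σ2 onset /p/, coda /∅/ ok → well-formed
frpe — violates constraint (iii): syllable 1 onset /frp/ has 3 consonants (> 2) → ill-formed
tme — σ1 onset /tm/ (2C), coda /∅/ ok → well-formed
wwe.tso — violates constraint (iv): adjacent identical consonants /ww/ → ill-formed
ge — σ1 onset /g/, coda /∅/ ok → well-formed
fo — σ1 onset /f/, coda /∅/ ok → well-formed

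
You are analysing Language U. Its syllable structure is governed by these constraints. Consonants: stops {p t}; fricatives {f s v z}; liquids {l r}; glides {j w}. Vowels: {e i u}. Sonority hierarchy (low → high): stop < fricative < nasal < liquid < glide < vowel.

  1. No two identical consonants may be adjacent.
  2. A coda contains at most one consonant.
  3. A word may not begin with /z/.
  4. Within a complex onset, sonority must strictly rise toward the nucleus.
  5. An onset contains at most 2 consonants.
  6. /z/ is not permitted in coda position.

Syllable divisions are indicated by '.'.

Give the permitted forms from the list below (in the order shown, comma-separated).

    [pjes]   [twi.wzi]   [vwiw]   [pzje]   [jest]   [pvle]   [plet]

[pjes], [vwiw], [plet]

[pjes] — σ1 onset /pj/ (1→5 rises), coda /s/ ok → permitted
[twi.wzi] — violates constraint 4: syllable 2 onset /wz/: /w/ (glide, 5) → /z/ (fricative, 2) does not rise → not permitted
[vwiw] — σ1 onset /vw/ (2→5 rises), coda /w/ ok → permitted
[pzje] — violates constraint 5: syllable 1 onset /pzj/ has 3 consonants (> 2) → not permitted
[jest] — violates constraint 2: syllable 1 coda /st/ has 2 consonants (> 1) → not permitted
[pvle] — violates constraint 5: syllable 1 onset /pvl/ has 3 consonants (> 2) → not permitted
[plet] — σ1 onset /pl/ (1→4 rises), coda /t/ ok → permitted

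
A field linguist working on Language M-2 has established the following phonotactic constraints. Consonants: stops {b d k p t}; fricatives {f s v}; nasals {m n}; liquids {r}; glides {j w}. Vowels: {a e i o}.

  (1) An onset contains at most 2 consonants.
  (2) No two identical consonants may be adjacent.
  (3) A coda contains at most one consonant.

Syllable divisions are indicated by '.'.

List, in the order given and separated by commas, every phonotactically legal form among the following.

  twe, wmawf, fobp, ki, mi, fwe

twe — σ1 onset /tw/ (2C), coda /∅/ ok → phonotactically legal
wmawf — violates constraint 3: syllable 1 coda /wf/ has 2 consonants (> 1) → phonotactically illegal
fobp — violates constraint 3: syllable 1 coda /bp/ has 2 consonants (> 1) → phonotactically illegal
ki — σ1 onset /k/, coda /∅/ ok → phonotactically legal
mi — σ1 onset /m/, coda /∅/ ok → phonotactically legal
fwe — σ1 onset /fw/ (2C), coda /∅/ ok → phonotactically legal

twe, ki, mi, fwe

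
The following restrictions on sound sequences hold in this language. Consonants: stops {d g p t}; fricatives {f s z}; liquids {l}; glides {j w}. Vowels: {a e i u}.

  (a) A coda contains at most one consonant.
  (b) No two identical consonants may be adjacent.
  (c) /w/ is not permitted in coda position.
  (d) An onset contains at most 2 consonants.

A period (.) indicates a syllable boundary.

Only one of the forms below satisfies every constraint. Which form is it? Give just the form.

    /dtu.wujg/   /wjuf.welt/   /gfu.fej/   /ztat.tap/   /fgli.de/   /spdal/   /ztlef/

/dtu.wujg/ — violates constraint (a): syllable 2 coda /jg/ has 2 consonants (> 1) → not permitted
/wjuf.welt/ — violates constraint (a): syllable 2 coda /lt/ has 2 consonants (> 1) → not permitted
/gfu.fej/ — σ1 onset /gf/ (2C), coda /∅/ ok; σ2 onset /f/, coda /j/ ok → permitted
/ztat.tap/ — violates constraint (b): adjacent identical consonants /tt/ → not permitted
/fgli.de/ — violates constraint (d): syllable 1 onset /fgl/ has 3 consonants (> 2) → not permitted
/spdal/ — violates constraint (d): syllable 1 onset /spd/ has 3 consonants (> 2) → not permitted
/ztlef/ — violates constraint (d): syllable 1 onset /ztl/ has 3 consonants (> 2) → not permitted

/gfu.fej/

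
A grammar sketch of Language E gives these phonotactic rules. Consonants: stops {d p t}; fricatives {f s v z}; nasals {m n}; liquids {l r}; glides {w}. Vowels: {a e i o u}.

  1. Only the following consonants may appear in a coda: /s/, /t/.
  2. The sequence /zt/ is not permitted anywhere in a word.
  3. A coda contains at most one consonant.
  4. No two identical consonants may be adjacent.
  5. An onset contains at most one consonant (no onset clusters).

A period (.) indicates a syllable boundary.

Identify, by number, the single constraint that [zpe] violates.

5

[zpe]: syllable 1 onset /zp/ has 2 consonants (> 1).
This is a violation of constraint 5: "An onset contains at most one consonant (no onset clusters)."
The remaining constraints (1, 2, 3, 4) are satisfied.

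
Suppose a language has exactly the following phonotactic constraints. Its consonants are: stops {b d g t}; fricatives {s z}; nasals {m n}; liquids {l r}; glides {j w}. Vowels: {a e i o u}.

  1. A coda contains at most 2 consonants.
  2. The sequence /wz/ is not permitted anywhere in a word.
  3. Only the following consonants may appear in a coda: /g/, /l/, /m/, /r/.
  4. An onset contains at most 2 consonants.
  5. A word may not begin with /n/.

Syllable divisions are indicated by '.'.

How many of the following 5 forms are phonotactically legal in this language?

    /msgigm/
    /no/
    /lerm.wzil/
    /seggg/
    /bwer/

1

/msgigm/ — violates constraint 4: syllable 1 onset /msg/ has 3 consonants (> 2) → phonotactically illegal
/no/ — violates constraint 5: word begins with /n/ → phonotactically illegal
/lerm.wzil/ — violates constraint 2: contains banned sequence /wz/ → phonotactically illegal
/seggg/ — violates constraint 1: syllable 1 coda /ggg/ has 3 consonants (> 2) → phonotactically illegal
/bwer/ — σ1 onset /bw/ (2C), coda /r/ ok → phonotactically legal
Phonotactically legal: /bwer/ → 1.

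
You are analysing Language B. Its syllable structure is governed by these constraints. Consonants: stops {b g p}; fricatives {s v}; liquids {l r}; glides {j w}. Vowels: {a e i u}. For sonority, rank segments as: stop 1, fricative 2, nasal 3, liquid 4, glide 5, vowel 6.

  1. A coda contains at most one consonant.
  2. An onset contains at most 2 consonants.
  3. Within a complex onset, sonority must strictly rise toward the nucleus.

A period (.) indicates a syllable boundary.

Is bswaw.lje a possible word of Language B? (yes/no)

no

bswaw.lje — violates constraint 2: syllable 1 onset /bsw/ has 3 consonants (> 2) → phonotactically illegal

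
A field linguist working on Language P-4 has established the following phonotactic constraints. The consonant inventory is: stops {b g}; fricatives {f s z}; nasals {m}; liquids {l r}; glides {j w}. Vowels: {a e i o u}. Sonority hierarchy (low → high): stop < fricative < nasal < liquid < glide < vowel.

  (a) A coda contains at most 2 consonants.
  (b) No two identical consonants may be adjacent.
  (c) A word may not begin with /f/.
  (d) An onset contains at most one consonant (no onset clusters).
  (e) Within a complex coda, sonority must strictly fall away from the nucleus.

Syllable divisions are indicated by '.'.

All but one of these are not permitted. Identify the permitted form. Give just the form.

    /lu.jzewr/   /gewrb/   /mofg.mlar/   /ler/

/ler/

/lu.jzewr/ — violates constraint (d): syllable 2 onset /jz/ has 2 consonants (> 1) → not permitted
/gewrb/ — violates constraint (a): syllable 1 coda /wrb/ has 3 consonants (> 2) → not permitted
/mofg.mlar/ — violates constraint (d): syllable 2 onset /ml/ has 2 consonants (> 1) → not permitted
/ler/ — σ1 onset /l/, coda /r/ ok → permitted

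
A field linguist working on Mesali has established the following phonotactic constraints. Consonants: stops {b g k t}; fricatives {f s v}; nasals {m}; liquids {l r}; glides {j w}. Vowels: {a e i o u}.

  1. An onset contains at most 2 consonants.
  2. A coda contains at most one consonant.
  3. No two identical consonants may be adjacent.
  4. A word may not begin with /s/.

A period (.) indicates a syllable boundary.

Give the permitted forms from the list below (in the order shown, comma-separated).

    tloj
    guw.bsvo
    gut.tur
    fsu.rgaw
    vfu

tloj, fsu.rgaw, vfu

tloj — σ1 onset /tl/ (2C), coda /j/ ok → permitted
guw.bsvo — violates constraint 1: syllable 2 onset /bsv/ has 3 consonants (> 2) → not permitted
gut.tur — violates constraint 3: adjacent identical consonants /tt/ → not permitted
fsu.rgaw — σ1 onset /fs/ (2C), coda /∅/ ok; σ2 onset /rg/ (2C), coda /w/ ok → permitted
vfu — σ1 onset /vf/ (2C), coda /∅/ ok → permitted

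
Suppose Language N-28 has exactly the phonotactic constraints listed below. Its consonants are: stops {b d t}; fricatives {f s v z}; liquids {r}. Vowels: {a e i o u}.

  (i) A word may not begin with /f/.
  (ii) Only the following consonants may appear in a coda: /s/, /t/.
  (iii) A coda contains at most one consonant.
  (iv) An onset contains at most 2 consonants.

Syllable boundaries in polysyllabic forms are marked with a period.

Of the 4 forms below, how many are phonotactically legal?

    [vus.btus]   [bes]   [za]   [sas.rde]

[vus.btus] — σ1 onset /v/, coda /s/ ok; σ2 onset /bt/ (2C), coda /s/ ok → phonotactically legal
[bes] — σ1 onset /b/, coda /s/ ok → phonotactically legal
[za] — σ1 onset /z/, coda /∅/ ok → phonotactically legal
[sas.rde] — σ1 onset /s/, coda /s/ ok; σ2 onset /rd/ (2C), coda /∅/ ok → phonotactically legal
Phonotactically legal: [vus.btus], [bes], [za], [sas.rde] → 4.

4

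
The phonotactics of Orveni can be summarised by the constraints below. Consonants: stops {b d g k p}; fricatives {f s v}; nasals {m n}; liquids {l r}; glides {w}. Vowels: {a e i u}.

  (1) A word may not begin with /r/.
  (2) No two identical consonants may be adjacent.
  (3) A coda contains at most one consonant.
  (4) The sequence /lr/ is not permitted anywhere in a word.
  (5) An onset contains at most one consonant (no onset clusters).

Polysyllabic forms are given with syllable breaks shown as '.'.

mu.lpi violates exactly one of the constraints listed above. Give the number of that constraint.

mu.lpi: syllable 2 onset /lp/ has 2 consonants (> 1).
This is a violation of constraint 5: "An onset contains at most one consonant (no onset clusters)."
The remaining constraints (1, 2, 3, 4) are satisfied.

5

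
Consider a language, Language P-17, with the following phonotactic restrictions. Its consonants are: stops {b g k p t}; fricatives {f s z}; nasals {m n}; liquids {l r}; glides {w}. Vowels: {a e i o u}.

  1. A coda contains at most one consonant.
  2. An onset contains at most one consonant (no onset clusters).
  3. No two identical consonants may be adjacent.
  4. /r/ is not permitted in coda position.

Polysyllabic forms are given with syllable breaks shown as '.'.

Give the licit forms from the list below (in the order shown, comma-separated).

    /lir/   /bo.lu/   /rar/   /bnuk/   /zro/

/lir/ — violates constraint 4: syllable 1 coda contains /r/ → illicit
/bo.lu/ — σ1 onset /b/, coda /∅/ ok; σ2 onset /l/, coda /∅/ ok → licit
/rar/ — violates constraint 4: syllable 1 coda contains /r/ → illicit
/bnuk/ — violates constraint 2: syllable 1 onset /bn/ has 2 consonants (> 1) → illicit
/zro/ — violates constraint 2: syllable 1 onset /zr/ has 2 consonants (> 1) → illicit

/bo.lu/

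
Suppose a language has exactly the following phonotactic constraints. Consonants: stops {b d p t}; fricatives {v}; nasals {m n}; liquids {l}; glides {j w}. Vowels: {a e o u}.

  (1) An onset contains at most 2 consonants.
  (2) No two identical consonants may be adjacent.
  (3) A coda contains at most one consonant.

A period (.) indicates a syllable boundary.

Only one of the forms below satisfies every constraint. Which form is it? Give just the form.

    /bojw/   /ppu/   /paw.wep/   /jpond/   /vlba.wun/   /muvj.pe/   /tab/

/bojw/ — violates constraint 3: syllable 1 coda /jw/ has 2 consonants (> 1) → not permitted
/ppu/ — violates constraint 2: adjacent identical consonants /pp/ → not permitted
/paw.wep/ — violates constraint 2: adjacent identical consonants /ww/ → not permitted
/jpond/ — violates constraint 3: syllable 1 coda /nd/ has 2 consonants (> 1) → not permitted
/vlba.wun/ — violates constraint 1: syllable 1 onset /vlb/ has 3 consonants (> 2) → not permitted
/muvj.pe/ — violates constraint 3: syllable 1 coda /vj/ has 2 consonants (> 1) → not permitted
/tab/ — σ1 onset /t/, coda /b/ ok → permitted

/tab/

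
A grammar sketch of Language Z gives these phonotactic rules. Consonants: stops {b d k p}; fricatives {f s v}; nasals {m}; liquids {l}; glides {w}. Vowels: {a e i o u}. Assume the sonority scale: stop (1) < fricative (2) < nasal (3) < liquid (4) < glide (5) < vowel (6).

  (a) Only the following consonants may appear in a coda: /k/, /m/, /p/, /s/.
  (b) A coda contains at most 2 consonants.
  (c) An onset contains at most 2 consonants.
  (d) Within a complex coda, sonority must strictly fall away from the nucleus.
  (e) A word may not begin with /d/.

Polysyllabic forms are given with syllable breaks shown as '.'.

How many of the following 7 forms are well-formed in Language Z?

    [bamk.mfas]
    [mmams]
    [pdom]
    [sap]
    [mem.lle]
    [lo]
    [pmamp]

[bamk.mfas] — σ1 onset /b/, coda /mk/ (3→1 falls) ok; σ2 onset /mf/ (2C), coda /s/ ok → well-formed
[mmams] — σ1 onset /mm/ (2C), coda /ms/ (3→2 falls) ok → well-formed
[pdom] — σ1 onset /pd/ (2C), coda /m/ ok → well-formed
[sap] — σ1 onset /s/, coda /p/ ok → well-formed
[mem.lle] — σ1 onset /m/, coda /m/ ok; σ2 onset /ll/ (2C), coda /∅/ ok → well-formed
[lo] — σ1 onset /l/, coda /∅/ ok → well-formed
[pmamp] — σ1 onset /pm/ (2C), coda /mp/ (3→1 falls) ok → well-formed
Well-formed: [bamk.mfas], [mmams], [pdom], [sap], [mem.lle], [lo], [pmamp] → 7.

7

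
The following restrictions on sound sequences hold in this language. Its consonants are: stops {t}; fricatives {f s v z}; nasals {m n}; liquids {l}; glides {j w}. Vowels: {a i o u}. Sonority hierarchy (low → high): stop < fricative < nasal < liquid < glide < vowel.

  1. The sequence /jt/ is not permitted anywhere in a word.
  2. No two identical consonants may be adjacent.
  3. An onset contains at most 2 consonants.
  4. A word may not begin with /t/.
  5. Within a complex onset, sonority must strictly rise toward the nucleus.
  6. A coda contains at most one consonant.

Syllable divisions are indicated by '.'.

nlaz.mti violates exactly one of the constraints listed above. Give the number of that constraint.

nlaz.mti: syllable 2 onset /mt/: /m/ (nasal, 3) → /t/ (stop, 1) does not rise.
This is a violation of constraint 5: "Within a complex onset, sonority must strictly rise toward the nucleus."
The remaining constraints (1, 2, 3, 4, 6) are satisfied.

5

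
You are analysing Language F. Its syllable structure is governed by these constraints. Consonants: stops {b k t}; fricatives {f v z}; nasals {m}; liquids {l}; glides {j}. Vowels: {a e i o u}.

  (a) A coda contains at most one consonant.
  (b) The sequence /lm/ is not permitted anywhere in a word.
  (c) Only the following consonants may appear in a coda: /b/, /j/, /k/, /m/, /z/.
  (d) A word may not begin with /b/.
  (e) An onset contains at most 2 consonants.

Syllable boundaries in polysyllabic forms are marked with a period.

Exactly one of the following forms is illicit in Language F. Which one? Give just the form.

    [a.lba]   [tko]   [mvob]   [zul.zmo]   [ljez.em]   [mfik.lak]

[a.lba] — σ1 onset /∅/, coda /∅/ ok; σ2 onset /lb/ (2C), coda /∅/ ok → licit
[tko] — σ1 onset /tk/ (2C), coda /∅/ ok → licit
[mvob] — σ1 onset /mv/ (2C), coda /b/ ok → licit
[zul.zmo] — violates constraint (c): syllable 1 coda contains /l/, which is not a licensed coda consonant → illicit
[ljez.em] — σ1 onset /lj/ (2C), coda /z/ ok; σ2 onset /∅/, coda /m/ ok → licit
[mfik.lak] — σ1 onset /mf/ (2C), coda /k/ ok; σ2 onset /l/, coda /k/ ok → licit

[zul.zmo]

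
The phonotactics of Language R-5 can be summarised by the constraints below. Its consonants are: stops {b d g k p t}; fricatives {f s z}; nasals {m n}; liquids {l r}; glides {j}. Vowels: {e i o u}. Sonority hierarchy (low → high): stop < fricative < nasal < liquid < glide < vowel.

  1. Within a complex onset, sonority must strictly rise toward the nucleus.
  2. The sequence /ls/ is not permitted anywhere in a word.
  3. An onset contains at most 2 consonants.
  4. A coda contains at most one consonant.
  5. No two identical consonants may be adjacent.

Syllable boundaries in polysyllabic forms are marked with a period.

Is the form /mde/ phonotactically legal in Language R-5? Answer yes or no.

/mde/ — violates constraint 1: syllable 1 onset /md/: /m/ (nasal, 3) → /d/ (stop, 1) does not rise → phonotactically illegal

no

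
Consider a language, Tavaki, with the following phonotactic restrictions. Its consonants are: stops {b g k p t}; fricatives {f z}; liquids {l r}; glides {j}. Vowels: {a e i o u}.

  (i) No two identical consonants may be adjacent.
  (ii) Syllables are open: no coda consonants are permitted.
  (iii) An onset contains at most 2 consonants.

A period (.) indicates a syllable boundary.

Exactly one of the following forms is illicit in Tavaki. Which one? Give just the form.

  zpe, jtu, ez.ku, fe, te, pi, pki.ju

zpe — σ1 onset /zp/ (2C), coda /∅/ ok → licit
jtu — σ1 onset /jt/ (2C), coda /∅/ ok → licit
ez.ku — violates constraint (ii): syllable 1 coda /z/ has 1 consonant (> 0) → illicit
fe — σ1 onset /f/, coda /∅/ ok → licit
te — σ1 onset /t/, coda /∅/ ok → licit
pi — σ1 onset /p/, coda /∅/ ok → licit
pki.ju — σ1 onset /pk/ (2C), coda /∅/ ok; σ2 onset /j/, coda /∅/ ok → licit

ez.ku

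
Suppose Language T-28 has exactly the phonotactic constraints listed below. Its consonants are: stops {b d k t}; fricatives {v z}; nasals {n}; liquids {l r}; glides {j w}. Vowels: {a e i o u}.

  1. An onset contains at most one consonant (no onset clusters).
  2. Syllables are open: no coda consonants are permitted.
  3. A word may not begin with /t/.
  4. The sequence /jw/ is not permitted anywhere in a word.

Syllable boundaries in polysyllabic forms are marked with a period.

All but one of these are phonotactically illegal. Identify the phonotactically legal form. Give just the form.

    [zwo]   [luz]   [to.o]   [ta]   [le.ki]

[zwo] — violates constraint 1: syllable 1 onset /zw/ has 2 consonants (> 1) → phonotactically illegal
[luz] — violates constraint 2: syllable 1 coda /z/ has 1 consonant (> 0) → phonotactically illegal
[to.o] — violates constraint 3: word begins with /t/ → phonotactically illegal
[ta] — violates constraint 3: word begins with /t/ → phonotactically illegal
[le.ki] — σ1 onset /l/, coda /∅/ ok; σ2 onset /k/, coda /∅/ ok → phonotactically legal

[le.ki]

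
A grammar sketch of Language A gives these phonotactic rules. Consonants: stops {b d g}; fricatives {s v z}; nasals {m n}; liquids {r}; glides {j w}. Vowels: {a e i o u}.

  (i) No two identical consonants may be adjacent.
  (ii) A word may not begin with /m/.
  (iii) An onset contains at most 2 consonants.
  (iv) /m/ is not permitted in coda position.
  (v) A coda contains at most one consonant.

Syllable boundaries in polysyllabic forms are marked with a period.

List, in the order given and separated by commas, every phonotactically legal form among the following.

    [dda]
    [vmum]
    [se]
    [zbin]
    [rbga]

[se], [zbin]

[dda] — violates constraint (i): adjacent identical consonants /dd/ → phonotactically illegal
[vmum] — violates constraint (iv): syllable 1 coda contains /m/ → phonotactically illegal
[se] — σ1 onset /s/, coda /∅/ ok → phonotactically legal
[zbin] — σ1 onset /zb/ (2C), coda /n/ ok → phonotactically legal
[rbga] — violates constraint (iii): syllable 1 onset /rbg/ has 3 consonants (> 2) → phonotactically illegal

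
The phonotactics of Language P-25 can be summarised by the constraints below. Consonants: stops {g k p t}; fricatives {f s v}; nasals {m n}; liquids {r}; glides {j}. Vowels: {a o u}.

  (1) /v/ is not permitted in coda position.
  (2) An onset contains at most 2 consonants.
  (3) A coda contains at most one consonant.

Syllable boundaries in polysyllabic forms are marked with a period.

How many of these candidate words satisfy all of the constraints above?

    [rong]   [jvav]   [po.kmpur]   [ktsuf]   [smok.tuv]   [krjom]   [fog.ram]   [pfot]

[rong] — violates constraint 3: syllable 1 coda /ng/ has 2 consonants (> 1) → ill-formed
[jvav] — violates constraint 1: syllable 1 coda contains /v/ → ill-formed
[po.kmpur] — violates constraint 2: syllable 2 onset /kmp/ has 3 consonants (> 2) → ill-formed
[ktsuf] — violates constraint 2: syllable 1 onset /kts/ has 3 consonants (> 2) → ill-formed
[smok.tuv] — violates constraint 1: syllable 2 coda contains /v/ → ill-formed
[krjom] — violates constraint 2: syllable 1 onset /krj/ has 3 consonants (> 2) → ill-formed
[fog.ram] — σ1 onset /f/, coda /g/ ok; σ2 onset /r/, coda /m/ ok → well-formed
[pfot] — σ1 onset /pf/ (2C), coda /t/ ok → well-formed
Well-formed: [fog.ram], [pfot] → 2.

2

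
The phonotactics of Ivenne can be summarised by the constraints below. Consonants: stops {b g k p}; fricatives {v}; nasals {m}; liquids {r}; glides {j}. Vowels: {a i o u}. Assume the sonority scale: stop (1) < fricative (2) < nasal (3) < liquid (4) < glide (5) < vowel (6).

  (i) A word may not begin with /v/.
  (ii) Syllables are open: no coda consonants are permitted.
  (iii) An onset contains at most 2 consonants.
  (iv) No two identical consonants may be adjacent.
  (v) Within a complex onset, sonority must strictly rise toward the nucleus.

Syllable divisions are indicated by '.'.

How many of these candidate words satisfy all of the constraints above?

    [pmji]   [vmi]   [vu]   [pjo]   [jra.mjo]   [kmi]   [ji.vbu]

2

[pmji] — violates constraint (iii): syllable 1 onset /pmj/ has 3 consonants (> 2) → not permitted
[vmi] — violates constraint (i): word begins with /v/ → not permitted
[vu] — violates constraint (i): word begins with /v/ → not permitted
[pjo] — σ1 onset /pj/ (1→5 rises), coda /∅/ ok → permitted
[jra.mjo] — violates constraint (v): syllable 1 onset /jr/: /j/ (glide, 5) → /r/ (liquid, 4) does not rise → not permitted
[kmi] — σ1 onset /km/ (1→3 rises), coda /∅/ ok → permitted
[ji.vbu] — violates constraint (v): syllable 2 onset /vb/: /v/ (fricative, 2) → /b/ (stop, 1) does not rise → not permitted
Permitted: [pjo], [kmi] → 2.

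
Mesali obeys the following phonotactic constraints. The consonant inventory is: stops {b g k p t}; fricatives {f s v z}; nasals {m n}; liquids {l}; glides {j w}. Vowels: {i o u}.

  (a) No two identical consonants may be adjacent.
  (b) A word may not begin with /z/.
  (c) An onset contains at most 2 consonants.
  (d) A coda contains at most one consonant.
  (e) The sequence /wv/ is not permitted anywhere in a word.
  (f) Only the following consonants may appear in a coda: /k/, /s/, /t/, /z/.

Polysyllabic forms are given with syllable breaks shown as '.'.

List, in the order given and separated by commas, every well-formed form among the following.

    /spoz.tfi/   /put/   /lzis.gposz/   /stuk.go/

/spoz.tfi/, /put/, /stuk.go/

/spoz.tfi/ — σ1 onset /sp/ (2C), coda /z/ ok; σ2 onset /tf/ (2C), coda /∅/ ok → well-formed
/put/ — σ1 onset /p/, coda /t/ ok → well-formed
/lzis.gposz/ — violates constraint (d): syllable 2 coda /sz/ has 2 consonants (> 1) → ill-formed
/stuk.go/ — σ1 onset /st/ (2C), coda /k/ ok; σ2 onset /g/, coda /∅/ ok → well-formed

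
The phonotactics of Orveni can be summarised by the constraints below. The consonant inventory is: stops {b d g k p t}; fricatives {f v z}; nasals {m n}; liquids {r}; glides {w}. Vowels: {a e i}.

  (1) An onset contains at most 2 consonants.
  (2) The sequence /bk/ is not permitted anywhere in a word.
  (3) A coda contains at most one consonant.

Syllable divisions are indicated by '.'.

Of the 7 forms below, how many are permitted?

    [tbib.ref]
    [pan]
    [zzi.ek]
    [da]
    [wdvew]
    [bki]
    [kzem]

[tbib.ref] — σ1 onset /tb/ (2C), coda /b/ ok; σ2 onset /r/, coda /f/ ok → permitted
[pan] — σ1 onset /p/, coda /n/ ok → permitted
[zzi.ek] — σ1 onset /zz/ (2C), coda /∅/ ok; σ2 onset /∅/, coda /k/ ok → permitted
[da] — σ1 onset /d/, coda /∅/ ok → permitted
[wdvew] — violates constraint 1: syllable 1 onset /wdv/ has 3 consonants (> 2) → not permitted
[bki] — violates constraint 2: contains banned sequence /bk/ → not permitted
[kzem] — σ1 onset /kz/ (2C), coda /m/ ok → permitted
Permitted: [tbib.ref], [pan], [zzi.ek], [da], [kzem] → 5.

5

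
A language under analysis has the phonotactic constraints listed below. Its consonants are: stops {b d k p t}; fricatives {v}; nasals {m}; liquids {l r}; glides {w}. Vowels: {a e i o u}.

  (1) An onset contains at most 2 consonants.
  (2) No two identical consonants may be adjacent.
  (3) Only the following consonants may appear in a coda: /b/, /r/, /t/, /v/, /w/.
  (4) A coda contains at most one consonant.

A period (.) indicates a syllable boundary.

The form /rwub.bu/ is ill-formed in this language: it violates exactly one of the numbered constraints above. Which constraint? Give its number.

/rwub.bu/: adjacent identical consonants /bb/.
This is a violation of constraint 2: "No two identical consonants may be adjacent."
The remaining constraints (1, 3, 4) are satisfied.

2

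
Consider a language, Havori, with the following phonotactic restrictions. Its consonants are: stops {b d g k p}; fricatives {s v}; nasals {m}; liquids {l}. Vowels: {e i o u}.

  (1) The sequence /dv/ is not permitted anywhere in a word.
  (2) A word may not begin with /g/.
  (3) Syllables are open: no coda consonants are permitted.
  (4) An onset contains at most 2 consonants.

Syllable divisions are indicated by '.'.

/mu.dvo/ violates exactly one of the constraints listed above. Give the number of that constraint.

/mu.dvo/: contains banned sequence /dv/.
This is a violation of constraint 1: "The sequence /dv/ is not permitted anywhere in a word."
The remaining constraints (2, 3, 4) are satisfied.

1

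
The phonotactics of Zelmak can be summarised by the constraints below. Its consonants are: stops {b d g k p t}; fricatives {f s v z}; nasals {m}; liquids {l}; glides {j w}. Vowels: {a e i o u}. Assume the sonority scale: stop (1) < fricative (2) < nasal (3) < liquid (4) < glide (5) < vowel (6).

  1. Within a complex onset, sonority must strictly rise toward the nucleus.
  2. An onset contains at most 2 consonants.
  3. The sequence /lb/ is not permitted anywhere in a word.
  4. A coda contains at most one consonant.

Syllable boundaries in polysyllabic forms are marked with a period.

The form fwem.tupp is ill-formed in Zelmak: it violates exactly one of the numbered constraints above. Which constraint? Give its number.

4

fwem.tupp: syllable 2 coda /pp/ has 2 consonants (> 1).
This is a violation of constraint 4: "A coda contains at most one consonant."
The remaining constraints (1, 2, 3) are satisfied.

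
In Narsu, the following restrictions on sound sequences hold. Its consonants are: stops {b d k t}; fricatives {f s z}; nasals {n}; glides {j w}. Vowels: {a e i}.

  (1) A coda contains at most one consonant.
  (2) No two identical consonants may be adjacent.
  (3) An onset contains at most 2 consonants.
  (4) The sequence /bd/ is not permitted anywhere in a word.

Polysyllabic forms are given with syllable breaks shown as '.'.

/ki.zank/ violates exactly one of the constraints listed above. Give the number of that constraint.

/ki.zank/: syllable 2 coda /nk/ has 2 consonants (> 1).
This is a violation of constraint 1: "A coda contains at most one consonant."
The remaining constraints (2, 3, 4) are satisfied.

1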